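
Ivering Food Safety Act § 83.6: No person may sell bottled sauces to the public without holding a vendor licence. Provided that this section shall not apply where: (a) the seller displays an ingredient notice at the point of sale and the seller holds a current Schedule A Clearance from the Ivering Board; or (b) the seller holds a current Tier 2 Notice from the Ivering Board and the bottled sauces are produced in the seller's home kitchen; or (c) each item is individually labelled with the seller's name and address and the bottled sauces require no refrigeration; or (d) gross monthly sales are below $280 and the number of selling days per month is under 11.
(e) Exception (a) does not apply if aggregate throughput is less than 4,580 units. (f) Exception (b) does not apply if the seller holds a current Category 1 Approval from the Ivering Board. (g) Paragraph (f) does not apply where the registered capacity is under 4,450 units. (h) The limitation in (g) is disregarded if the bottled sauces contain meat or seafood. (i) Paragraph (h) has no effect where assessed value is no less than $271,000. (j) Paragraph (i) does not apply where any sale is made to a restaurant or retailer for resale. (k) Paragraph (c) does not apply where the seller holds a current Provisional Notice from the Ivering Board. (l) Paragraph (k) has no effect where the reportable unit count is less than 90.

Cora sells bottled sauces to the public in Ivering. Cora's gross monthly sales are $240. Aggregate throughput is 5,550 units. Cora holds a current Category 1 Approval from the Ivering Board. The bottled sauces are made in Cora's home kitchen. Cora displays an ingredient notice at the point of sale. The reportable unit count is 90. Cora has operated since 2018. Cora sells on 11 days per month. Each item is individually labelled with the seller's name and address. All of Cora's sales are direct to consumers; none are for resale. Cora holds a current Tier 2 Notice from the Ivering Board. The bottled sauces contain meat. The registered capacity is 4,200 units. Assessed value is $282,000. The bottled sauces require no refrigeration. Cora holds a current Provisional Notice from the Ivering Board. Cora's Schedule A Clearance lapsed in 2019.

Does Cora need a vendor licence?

No — exception (b) applies; Cora is not required to hold a vendor licence.

Exception (a) fails — the Schedule A Clearance is not current.
Exception (b)'s conditions are all satisfied: a current Tier 2 Notice is held; the bottled sauces are home-kitchen produced. Under paragraphs (f)–(j): (f) would limit (b) — a current Category 1 Approval is held — but (g) sets (f) aside: (g) is engaged — the registered capacity is 4,200 units, under the 4,450 units limit. (h) is triggered (the bottled sauces contain meat), but is set aside by (i): (i) operates against (h): assessed value is $282,000, meeting the $271,000 threshold. (j), which would lift (i), is not engaged — no sales are for resale. (b) remains available.
Exception (c)'s conditions are all satisfied: items are individually labelled; the bottled sauces are shelf-stable. However, paragraphs (k)–(l) must be considered: (k) is engaged — a current Provisional Notice is held. (l) does not operate here (the reportable unit count is 90, not less than 90), so (k) stands. So (c) is unavailable.
Exception (d) fails — the number of selling days per month is 11, not under 11.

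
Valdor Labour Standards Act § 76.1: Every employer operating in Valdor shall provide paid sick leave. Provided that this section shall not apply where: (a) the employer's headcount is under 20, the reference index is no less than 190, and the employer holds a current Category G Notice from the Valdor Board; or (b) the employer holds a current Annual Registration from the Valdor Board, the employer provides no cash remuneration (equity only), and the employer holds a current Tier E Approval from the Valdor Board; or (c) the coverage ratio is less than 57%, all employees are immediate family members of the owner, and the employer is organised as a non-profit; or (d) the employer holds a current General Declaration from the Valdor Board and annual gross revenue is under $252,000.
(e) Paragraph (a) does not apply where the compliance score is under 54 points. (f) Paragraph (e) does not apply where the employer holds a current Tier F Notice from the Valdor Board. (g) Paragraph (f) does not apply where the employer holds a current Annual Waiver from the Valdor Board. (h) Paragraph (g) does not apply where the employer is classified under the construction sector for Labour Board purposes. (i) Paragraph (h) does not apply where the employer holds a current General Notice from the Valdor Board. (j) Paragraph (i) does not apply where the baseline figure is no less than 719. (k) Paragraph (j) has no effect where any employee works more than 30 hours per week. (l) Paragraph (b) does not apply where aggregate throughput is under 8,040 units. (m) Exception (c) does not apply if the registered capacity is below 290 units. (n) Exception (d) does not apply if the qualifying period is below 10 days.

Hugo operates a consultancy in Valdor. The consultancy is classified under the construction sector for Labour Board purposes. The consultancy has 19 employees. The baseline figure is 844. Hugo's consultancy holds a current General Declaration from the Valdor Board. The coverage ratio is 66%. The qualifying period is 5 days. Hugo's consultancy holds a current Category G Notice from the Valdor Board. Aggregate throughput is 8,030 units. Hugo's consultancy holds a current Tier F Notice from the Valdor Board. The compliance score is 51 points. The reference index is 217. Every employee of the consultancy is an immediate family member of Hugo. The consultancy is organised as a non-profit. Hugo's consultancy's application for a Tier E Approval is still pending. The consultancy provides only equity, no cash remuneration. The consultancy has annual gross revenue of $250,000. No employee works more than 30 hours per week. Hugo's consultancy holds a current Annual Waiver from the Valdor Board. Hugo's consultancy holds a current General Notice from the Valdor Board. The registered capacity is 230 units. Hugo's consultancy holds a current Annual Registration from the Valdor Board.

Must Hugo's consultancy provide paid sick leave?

Exception (a)'s conditions are all satisfied: the employer's headcount is 19, under the 20 limit; the reference index is 217, meeting the 190 threshold; a current Category G Notice is held. As to paragraphs (e)–(k): (e) is triggered (the compliance score is 51 points, under the 54 points limit), but yields to (f): (f) operates against (e): a current Tier F Notice is held. (g) would limit (f) — a current Annual Waiver is held — but (h) sets (g) aside: (h) operates — the consultancy is classified under the construction sector. (i) would limit (h) — a current General Notice is held — but (j) sets (i) aside: (j) operates against (i): the baseline figure is 844, meeting the 719 threshold. (k) is not engaged (no employee exceeds 30 hours/week), so (j) stands. So (a) applies.
Exception (b) does not apply: no current Tier E Approval is held.
Exception (c) does not apply: the coverage ratio is 66%, not less than 57%.
Exception (d): a current General Declaration is held; annual gross revenue is $250,000, under the $252,000 limit — every condition holds. However, paragraph (n) must be considered: (n) is triggered — the qualifying period is 5 days, below the 10 days limit. (d) is therefore removed.

No — exception (a) applies; Hugo's consultancy is not required to provide paid sick leave.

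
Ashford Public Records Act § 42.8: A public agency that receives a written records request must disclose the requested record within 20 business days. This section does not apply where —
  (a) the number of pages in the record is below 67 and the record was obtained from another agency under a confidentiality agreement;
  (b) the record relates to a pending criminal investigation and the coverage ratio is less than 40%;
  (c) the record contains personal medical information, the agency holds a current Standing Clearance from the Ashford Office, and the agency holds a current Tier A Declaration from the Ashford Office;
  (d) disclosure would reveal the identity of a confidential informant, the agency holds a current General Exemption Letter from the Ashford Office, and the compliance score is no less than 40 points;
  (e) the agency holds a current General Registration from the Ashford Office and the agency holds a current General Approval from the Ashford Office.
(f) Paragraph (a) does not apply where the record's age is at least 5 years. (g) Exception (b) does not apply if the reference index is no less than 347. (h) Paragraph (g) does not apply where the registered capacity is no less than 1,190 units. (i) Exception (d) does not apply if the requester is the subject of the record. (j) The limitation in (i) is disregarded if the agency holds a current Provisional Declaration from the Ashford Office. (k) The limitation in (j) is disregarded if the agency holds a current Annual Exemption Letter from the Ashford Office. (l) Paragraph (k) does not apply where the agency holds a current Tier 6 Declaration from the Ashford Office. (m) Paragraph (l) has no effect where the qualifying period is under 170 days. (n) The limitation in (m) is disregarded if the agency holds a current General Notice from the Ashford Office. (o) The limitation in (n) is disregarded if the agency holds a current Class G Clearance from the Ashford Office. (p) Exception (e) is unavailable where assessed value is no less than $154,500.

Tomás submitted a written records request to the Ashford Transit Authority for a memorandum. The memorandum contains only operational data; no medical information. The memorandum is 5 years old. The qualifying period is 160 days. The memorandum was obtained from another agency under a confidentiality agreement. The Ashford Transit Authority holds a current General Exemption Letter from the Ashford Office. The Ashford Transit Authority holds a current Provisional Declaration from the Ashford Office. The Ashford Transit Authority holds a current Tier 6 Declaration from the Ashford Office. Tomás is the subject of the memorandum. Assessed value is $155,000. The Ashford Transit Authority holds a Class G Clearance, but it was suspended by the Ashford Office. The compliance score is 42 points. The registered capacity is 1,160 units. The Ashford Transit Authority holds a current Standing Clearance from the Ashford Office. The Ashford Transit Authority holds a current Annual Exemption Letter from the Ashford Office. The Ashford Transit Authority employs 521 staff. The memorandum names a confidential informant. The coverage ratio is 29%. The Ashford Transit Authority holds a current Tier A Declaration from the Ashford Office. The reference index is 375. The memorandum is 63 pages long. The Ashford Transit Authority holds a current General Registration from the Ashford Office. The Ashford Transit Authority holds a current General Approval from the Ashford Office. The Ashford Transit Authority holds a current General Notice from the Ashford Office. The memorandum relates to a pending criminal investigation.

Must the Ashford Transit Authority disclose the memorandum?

No — exception (d) applies; the Ashford Transit Authority is not required to disclose the memorandum.

Exception (a) is satisfied on its face — the number of pages in the record is 63, below the 67 limit; the memorandum was obtained under a confidentiality agreement. But applying paragraph (f): (f) operates — the record's age is 5 years, meeting the 5 years threshold. Exception (a) does not apply.
Exception (b)'s conditions are all satisfied: the memorandum relates to a pending investigation; the coverage ratio is 29%, less than the 40% limit. However, paragraphs (g)–(h) must be considered: (g) is triggered — the reference index is 375, meeting the 347 threshold. (h), which would lift (g), is not engaged — the registered capacity is 1,160 units, short of 1,190 units. Exception (b) does not apply.
Exception (c) fails — the memorandum contains only operational data.
All of (d)'s requirements are met (the memorandum names a confidential informant; a current General Exemption Letter is held; the compliance score is 42 points, meeting the 40 points threshold). As to paragraphs (i)–(o): (i) would limit (d) — Tomás is the subject of the memorandum — but (j) sets (i) aside: (j) operates against (i): a current Provisional Declaration is held. (k) would limit (j) — a current Annual Exemption Letter is held — but (l) sets (k) aside: (l) operates against (k): a current Tier 6 Declaration is held. (m) applies (the qualifying period is 160 days, under the 170 days limit), but is overridden by (n): (n) is engaged — a current General Notice is held. (o) is not triggered (there is no Class G Clearance in force), so (n) stands. (d) remains available.
Exception (e): a current General Registration is held; a current General Approval is held — every condition holds. But applying paragraph (p): (p) operates against (e): assessed value is $155,000, meeting the $154,500 threshold. Exception (e) does not apply.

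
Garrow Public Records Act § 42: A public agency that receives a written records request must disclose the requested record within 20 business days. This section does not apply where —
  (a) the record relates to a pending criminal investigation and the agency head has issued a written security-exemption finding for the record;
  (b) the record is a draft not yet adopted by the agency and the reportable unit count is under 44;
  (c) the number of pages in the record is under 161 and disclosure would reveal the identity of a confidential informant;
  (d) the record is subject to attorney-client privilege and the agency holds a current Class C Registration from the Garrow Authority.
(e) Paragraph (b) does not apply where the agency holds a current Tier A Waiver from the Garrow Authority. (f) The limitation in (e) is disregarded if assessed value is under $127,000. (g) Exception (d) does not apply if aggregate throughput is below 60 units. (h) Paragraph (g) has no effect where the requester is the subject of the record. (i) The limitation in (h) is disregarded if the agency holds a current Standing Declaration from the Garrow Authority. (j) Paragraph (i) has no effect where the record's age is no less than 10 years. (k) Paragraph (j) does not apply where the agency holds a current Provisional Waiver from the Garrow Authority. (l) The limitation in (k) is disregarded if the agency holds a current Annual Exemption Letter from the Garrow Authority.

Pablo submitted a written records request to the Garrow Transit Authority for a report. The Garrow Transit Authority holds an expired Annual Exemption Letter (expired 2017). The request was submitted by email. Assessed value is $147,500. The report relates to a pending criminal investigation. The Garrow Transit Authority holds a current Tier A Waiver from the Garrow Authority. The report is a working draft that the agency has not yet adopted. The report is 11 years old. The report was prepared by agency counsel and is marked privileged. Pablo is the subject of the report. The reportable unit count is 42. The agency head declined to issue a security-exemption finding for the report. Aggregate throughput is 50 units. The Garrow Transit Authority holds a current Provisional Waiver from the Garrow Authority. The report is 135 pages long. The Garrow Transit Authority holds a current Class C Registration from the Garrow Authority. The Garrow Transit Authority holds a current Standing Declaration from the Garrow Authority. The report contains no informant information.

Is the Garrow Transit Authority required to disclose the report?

Exception (a) does not apply: the agency head declined to issue a security-exemption finding.
All of (b)'s requirements are met (the report is an unadopted draft; the reportable unit count is 42, under the 44 limit). Turning to paragraphs (e)–(f): (e) is triggered — a current Tier A Waiver is held. (f) does not operate here (assessed value is $147,500, not under $127,000), so (e) stands. (b) is therefore removed.
Exception (c) does not apply: the report contains no informant information.
All of (d)'s requirements are met (the report is privileged; a current Class C Registration is held). But applying paragraphs (g)–(l): (g) is engaged — aggregate throughput is 50 units, below the 60 units limit. (h) would limit (g) — Pablo is the subject of the report — but (i) sets (h) aside: (i) is triggered — a current Standing Declaration is held. (j) would limit (i) — the record's age is 11 years, meeting the 10 years threshold — but (k) sets (j) aside: (k) operates — a current Provisional Waiver is held. (l), which would lift (k), is not engaged — no current Annual Exemption Letter is held. So (d) is unavailable.
None of the exceptions is available; § 42 applies in full.

Yes — the Garrow Transit Authority must disclose the report.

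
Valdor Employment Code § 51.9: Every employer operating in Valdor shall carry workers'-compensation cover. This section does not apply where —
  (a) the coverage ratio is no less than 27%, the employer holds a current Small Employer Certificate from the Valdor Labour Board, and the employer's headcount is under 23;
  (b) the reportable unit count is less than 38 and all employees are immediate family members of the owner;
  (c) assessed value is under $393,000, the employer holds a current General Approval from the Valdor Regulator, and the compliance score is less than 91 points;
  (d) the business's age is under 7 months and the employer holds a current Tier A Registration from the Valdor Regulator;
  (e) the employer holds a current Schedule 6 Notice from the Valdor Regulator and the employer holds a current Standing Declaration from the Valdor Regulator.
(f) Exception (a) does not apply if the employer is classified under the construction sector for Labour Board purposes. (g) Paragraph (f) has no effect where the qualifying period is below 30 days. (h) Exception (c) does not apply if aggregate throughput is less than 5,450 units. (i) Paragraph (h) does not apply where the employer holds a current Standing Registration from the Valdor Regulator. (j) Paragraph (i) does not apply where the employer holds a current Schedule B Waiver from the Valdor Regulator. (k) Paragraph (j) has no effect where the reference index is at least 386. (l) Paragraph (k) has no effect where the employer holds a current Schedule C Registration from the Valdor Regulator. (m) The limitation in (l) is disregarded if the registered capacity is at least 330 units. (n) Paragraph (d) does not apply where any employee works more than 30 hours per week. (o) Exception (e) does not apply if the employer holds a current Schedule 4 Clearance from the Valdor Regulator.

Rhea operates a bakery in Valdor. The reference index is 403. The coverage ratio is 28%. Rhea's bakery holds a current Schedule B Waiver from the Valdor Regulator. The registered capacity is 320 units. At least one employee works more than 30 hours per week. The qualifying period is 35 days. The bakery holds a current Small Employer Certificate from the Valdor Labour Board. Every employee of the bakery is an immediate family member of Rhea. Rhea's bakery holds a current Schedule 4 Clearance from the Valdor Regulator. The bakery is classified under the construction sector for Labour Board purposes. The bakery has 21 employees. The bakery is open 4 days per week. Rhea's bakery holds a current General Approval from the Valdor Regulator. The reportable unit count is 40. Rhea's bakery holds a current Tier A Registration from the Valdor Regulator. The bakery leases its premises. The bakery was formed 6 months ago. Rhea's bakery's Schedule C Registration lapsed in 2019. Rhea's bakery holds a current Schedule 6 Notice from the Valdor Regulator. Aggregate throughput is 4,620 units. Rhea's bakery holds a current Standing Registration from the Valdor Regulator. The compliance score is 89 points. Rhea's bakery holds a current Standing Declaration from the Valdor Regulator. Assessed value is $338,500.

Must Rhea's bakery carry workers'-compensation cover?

No — exception (c) applies; Rhea's bakery is not required to carry workers'-compensation cover.

Exception (a)'s conditions are all satisfied: the coverage ratio is 28%, meeting the 27% threshold; a current Small Employer Certificate is held; the employer's headcount is 21, under the 23 limit. But applying paragraphs (f)–(g): (f) operates against (a): the bakery is classified under the construction sector. (g) does not operate here (the qualifying period is 35 days, not below 30 days), so (f) stands. So (a) is unavailable.
Exception (b) requires that the reportable unit count is less than 38; but the reportable unit count is 40, not less than 38, so (b) is unavailable.
All of (c)'s requirements are met (assessed value is $338,500, under the $393,000 limit; a current General Approval is held; the compliance score is 89 points, less than the 91 points limit). Applying paragraphs (h)–(m): (h) would limit (c) — aggregate throughput is 4,620 units, less than the 5,450 units limit — but (i) sets (h) aside: (i) is engaged — a current Standing Registration is held. (j) applies (a current Schedule B Waiver is held), but is displaced by (k): (k) operates against (j): the reference index is 403, meeting the 386 threshold. (l) does not operate here (the Schedule C Registration is not current), so (k) stands. Exception (c) stands.
Exception (d) is satisfied on its face — the business's age is 6 months, under the 7 months limit; a current Tier A Registration is held. However, paragraph (n) must be considered: (n) operates against (d): at least one employee exceeds 30 hours/week. (d) is therefore removed.
All of (e)'s requirements are met (a current Schedule 6 Notice is held; a current Standing Declaration is held). However, paragraph (o) must be considered: (o) operates against (e): a current Schedule 4 Clearance is held. So (e) is unavailable.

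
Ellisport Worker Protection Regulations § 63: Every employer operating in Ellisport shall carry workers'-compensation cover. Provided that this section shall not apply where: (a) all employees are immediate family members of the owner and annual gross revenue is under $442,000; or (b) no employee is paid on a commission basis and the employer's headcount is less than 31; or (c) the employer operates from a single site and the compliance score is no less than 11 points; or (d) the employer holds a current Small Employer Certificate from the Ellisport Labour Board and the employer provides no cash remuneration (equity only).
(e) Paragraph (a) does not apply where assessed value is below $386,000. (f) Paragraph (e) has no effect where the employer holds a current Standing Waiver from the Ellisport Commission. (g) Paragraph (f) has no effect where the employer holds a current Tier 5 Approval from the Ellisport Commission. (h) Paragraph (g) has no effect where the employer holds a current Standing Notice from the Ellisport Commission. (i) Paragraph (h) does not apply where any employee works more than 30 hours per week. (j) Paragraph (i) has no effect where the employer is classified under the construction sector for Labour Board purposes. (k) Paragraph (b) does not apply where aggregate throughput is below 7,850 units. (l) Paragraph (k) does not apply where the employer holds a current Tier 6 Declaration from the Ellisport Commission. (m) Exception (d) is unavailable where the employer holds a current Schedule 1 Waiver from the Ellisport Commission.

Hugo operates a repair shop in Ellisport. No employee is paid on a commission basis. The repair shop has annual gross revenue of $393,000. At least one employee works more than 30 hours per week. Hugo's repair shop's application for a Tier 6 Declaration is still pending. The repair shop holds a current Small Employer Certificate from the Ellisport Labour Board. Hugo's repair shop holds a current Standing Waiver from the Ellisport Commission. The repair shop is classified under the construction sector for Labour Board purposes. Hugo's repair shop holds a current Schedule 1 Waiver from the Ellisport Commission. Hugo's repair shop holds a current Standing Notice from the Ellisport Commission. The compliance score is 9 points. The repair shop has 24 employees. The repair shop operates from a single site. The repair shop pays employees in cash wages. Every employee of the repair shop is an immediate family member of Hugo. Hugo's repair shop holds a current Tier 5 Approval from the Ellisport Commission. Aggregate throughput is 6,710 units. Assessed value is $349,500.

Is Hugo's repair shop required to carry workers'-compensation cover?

Exception (a)'s conditions are all satisfied: every employee is an immediate family member; annual gross revenue is $393,000, under the $442,000 limit. As to paragraphs (e)–(j): (e) would limit (a) — assessed value is $349,500, below the $386,000 limit — but (f) sets (e) aside: (f) is triggered — a current Standing Waiver is held. (g) would limit (f) — a current Tier 5 Approval is held — but (h) sets (g) aside: (h) operates — a current Standing Notice is held. (i) would limit (h) — at least one employee exceeds 30 hours/week — but (j) sets (i) aside: (j) operates — the repair shop is classified under the construction sector. (a) remains available.
Exception (b)'s conditions are all satisfied: no employee is paid on commission; the employer's headcount is 24, less than the 31 limit. But: (k) operates against (b): aggregate throughput is 6,710 units, below the 7,850 units limit. (l) does not operate here (no current Tier 6 Declaration is held), so (k) stands. Exception (b) does not apply.
Exception (c) fails — the compliance score is 9 points, short of 11 points.
Exception (d) does not apply: employees are paid cash wages.

No — exception (a) applies; Hugo's repair shop is not required to carry workers'-compensation cover.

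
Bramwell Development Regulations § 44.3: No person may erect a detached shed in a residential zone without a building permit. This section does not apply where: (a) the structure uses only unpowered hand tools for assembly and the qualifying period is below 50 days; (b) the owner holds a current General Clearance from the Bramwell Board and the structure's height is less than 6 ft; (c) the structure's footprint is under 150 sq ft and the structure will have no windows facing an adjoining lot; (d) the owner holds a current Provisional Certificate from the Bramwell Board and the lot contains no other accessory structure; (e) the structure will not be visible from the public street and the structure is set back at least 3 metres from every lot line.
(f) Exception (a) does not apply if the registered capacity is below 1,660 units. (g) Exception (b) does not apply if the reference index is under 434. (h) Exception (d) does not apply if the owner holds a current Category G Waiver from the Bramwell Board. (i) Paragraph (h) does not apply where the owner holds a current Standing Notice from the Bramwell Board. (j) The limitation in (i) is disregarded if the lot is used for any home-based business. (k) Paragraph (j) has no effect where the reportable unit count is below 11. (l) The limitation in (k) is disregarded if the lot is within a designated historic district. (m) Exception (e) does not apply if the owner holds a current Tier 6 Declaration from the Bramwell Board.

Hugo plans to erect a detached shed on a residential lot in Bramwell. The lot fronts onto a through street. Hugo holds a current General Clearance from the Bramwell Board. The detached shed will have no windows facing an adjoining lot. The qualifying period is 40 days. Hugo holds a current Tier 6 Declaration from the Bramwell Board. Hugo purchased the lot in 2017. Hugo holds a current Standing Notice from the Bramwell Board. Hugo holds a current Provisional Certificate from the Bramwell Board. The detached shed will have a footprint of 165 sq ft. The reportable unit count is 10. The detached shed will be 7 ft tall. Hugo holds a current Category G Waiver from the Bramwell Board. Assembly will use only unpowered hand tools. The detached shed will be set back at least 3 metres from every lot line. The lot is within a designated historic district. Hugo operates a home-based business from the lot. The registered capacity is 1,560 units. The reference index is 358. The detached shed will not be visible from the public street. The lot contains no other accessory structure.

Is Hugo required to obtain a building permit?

Yes — Hugo must obtain a building permit.

Exception (a) is satisfied on its face — assembly uses only hand tools; the qualifying period is 40 days, below the 50 days limit. But: (f) applies — the registered capacity is 1,560 units, below the 1,660 units limit. Exception (a) does not apply.
Exception (b) fails — the structure's height is 7 ft, not less than 6 ft.
Exception (c) fails — the structure's footprint is 165 sq ft, not under 150 sq ft.
Exception (d)'s conditions are all satisfied: a current Provisional Certificate is held; the lot has no other accessory structure. Turning to paragraphs (h)–(l): (h) applies — a current Category G Waiver is held. (i) would limit (h) — a current Standing Notice is held — but (j) sets (i) aside: (j) operates — a home-based business operates on the lot. (k) would limit (j) — the reportable unit count is 10, below the 11 limit — but (l) sets (k) aside: (l) applies — the lot is in a historic district. (d) is therefore removed.
Exception (e) is satisfied on its face — the structure will not be visible from the street; the setback is at least 3 m on every side. But applying paragraph (m): (m) applies — a current Tier 6 Declaration is held. So (e) is unavailable.
Every exception is unavailable, so the rule governs.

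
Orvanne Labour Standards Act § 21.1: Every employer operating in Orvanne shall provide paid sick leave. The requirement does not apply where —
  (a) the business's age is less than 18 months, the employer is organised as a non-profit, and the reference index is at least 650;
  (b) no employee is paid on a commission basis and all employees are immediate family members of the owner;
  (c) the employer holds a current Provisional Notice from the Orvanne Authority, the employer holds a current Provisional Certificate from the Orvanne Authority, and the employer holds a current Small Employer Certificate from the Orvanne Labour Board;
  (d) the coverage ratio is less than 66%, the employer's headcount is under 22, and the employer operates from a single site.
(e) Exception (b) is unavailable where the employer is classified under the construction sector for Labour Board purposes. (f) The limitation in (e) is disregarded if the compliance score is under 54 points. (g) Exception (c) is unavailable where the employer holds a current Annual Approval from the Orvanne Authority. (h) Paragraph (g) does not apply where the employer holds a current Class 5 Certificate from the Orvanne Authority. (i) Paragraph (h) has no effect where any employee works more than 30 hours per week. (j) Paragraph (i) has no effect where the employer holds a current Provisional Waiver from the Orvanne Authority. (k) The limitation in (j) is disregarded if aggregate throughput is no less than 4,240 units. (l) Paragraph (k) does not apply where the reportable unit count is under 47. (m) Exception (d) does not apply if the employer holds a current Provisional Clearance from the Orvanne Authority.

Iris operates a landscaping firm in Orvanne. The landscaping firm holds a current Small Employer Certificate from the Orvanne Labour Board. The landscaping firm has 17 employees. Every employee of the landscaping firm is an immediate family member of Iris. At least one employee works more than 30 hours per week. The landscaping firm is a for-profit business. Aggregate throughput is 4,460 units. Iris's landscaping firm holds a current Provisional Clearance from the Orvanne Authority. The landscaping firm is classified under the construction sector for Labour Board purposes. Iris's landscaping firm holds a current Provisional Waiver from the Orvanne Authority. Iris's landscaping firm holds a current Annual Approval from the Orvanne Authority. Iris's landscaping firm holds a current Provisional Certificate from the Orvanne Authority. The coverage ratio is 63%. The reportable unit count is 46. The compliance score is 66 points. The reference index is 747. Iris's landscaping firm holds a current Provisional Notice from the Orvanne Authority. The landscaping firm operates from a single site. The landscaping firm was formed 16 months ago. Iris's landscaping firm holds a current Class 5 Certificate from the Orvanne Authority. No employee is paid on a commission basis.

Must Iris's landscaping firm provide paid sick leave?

Exception (a) fails — the employer is for-profit.
Exception (b) is satisfied on its face — no employee is paid on commission; every employee is an immediate family member. But: (e) is triggered — the landscaping firm is classified under the construction sector. (f) is not engaged (the compliance score is 66 points, not under 54 points), so (e) stands. Exception (b) does not apply.
Exception (c) is satisfied on its face — a current Provisional Notice is held; a current Provisional Certificate is held; a current Small Employer Certificate is held. Under paragraphs (g)–(l): (g) would limit (c) — a current Annual Approval is held — but (h) sets (g) aside: (h) operates against (g): a current Class 5 Certificate is held. (i) applies (at least one employee exceeds 30 hours/week), but is set aside by (j): (j) operates against (i): a current Provisional Waiver is held. (k) would limit (j) — aggregate throughput is 4,460 units, meeting the 4,240 units threshold — but (l) sets (k) aside: (l) is triggered — the reportable unit count is 46, under the 47 limit. So (c) applies.
Exception (d): the coverage ratio is 63%, less than the 66% limit; the employer's headcount is 17, under the 22 limit; the employer operates from a single site — every condition holds. Turning to paragraph (m): (m) operates against (d): a current Provisional Clearance is held. So (d) is unavailable.

No — exception (c) applies; Iris's landscaping firm is not required to provide paid sick leave.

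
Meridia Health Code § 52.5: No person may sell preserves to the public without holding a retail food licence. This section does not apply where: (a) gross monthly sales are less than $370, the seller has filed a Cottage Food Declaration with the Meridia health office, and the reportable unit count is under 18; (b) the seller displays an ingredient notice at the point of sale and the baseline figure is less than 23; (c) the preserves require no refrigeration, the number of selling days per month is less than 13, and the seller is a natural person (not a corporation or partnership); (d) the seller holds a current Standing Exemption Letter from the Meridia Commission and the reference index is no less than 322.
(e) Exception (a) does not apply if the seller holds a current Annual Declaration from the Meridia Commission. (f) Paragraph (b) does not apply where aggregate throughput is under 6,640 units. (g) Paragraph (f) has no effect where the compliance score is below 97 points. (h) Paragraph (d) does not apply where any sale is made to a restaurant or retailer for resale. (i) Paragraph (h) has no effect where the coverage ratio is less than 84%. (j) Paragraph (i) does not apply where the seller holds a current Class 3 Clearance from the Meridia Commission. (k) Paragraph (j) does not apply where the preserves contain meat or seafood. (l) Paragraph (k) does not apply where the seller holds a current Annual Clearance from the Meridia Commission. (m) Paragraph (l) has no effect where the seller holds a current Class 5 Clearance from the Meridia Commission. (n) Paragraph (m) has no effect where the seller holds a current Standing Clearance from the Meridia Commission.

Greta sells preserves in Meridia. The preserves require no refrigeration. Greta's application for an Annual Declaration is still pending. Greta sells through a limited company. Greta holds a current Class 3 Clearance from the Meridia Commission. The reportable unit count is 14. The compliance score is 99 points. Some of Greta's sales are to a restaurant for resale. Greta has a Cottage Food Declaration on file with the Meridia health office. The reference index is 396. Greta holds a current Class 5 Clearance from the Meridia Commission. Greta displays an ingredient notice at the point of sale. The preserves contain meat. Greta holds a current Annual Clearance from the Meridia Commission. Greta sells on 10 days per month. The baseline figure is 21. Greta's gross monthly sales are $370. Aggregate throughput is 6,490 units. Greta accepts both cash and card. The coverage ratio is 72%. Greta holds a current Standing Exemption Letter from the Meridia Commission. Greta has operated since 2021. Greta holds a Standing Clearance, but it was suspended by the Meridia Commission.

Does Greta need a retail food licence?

No — exception (d) applies; Greta is not required to hold a retail food licence.

Exception (a) requires that gross monthly sales are less than $370; but gross monthly sales are $370, not less than $370, so (a) is unavailable.
All of (b)'s requirements are met (an ingredient notice is displayed; the baseline figure is 21, less than the 23 limit). However, paragraphs (f)–(g) must be considered: (f) operates against (b): aggregate throughput is 6,490 units, under the 6,640 units limit. (g), which would lift (f), is not triggered — the compliance score is 99 points, not below 97 points. (b) is therefore removed.
Exception (c) fails — the seller operates through a limited company.
Exception (d): a current Standing Exemption Letter is held; the reference index is 396, meeting the 322 threshold — every condition holds. Under paragraphs (h)–(n): (h) would limit (d) — some sales are to a restaurant for resale — but (i) sets (h) aside: (i) operates against (h): the coverage ratio is 72%, less than the 84% limit. (j) would limit (i) — a current Class 3 Clearance is held — but (k) sets (j) aside: (k) operates against (j): the preserves contain meat. (l) would limit (k) — a current Annual Clearance is held — but (m) sets (l) aside: (m) applies — a current Class 5 Clearance is held. (n), which would lift (m), is not engaged — there is no Standing Clearance in force. Exception (d) stands.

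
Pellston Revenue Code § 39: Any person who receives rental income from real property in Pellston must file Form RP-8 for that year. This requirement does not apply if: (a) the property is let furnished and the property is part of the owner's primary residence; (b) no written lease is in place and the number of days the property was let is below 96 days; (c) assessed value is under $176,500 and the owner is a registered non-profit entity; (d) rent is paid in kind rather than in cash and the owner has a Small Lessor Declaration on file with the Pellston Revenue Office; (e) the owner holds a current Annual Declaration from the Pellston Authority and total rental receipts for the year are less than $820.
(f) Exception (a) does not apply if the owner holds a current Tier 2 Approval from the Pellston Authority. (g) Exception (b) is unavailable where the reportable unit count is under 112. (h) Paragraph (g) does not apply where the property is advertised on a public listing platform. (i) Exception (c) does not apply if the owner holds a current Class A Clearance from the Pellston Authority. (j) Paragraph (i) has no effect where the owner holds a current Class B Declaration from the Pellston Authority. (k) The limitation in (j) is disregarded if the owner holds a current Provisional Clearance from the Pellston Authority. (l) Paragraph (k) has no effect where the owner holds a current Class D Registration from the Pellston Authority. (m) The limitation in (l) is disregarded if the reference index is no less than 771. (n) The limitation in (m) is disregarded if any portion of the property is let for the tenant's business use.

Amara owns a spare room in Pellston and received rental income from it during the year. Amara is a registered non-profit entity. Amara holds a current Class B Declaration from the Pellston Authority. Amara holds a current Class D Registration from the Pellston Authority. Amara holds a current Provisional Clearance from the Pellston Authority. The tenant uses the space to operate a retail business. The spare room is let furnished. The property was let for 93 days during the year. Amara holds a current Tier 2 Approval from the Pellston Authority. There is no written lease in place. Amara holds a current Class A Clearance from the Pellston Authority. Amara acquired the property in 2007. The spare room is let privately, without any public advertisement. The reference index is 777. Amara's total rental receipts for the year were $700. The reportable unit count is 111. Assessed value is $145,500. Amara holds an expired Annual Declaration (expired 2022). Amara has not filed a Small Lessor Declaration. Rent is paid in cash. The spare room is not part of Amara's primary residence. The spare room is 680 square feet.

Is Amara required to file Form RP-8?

Exception (a) fails — the spare room is not part of the primary residence.
Exception (b)'s conditions are all satisfied: there is no written lease; the number of days the property was let is 93 days, below the 96 days limit. However, paragraphs (g)–(h) must be considered: (g) applies — the reportable unit count is 111, under the 112 limit. (h) is not engaged (the property is let privately without advertisement), so (g) stands. So (b) is unavailable.
Exception (c): assessed value is $145,500, under the $176,500 limit; Amara is a registered non-profit — every condition holds. Considering the limiting provisions: (i) applies (a current Class A Clearance is held), but is displaced by (j): (j) operates against (i): a current Class B Declaration is held. (k) operates (a current Provisional Clearance is held), but yields to (l): (l) is triggered — a current Class D Registration is held. (m) operates (the reference index is 777, meeting the 771 threshold), but is overridden by (n): (n) operates against (m): the space is let for business use. (c) remains available.
Exception (d) requires that rent is paid in kind rather than in cash; but rent is paid in cash, so (d) is unavailable.
Exception (e) fails — no current Annual Declaration is held.

No — exception (c) applies; Amara is not required to file Form RP-8.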